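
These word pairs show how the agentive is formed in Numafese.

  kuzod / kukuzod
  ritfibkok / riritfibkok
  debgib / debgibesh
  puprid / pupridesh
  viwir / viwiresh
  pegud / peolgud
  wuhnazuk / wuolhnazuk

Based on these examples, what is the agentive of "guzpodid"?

guzpodidesh

kuzod and puprid both end in -d yet inflect differently (kukuzod, pupridesh), so the final letter is not what conditions the rule; the last vowel is.
"guzpodid" has last vowel 'i'. The stems whose last vowel is 'i' (debgib → debgibesh, puprid → pupridesh, viwir → viwiresh) add -esh.
The other patterns: stems whose last vowel is 'o' repeat the first consonant+vowel as a prefix; stems whose last vowel is 'u' insert -ol- after the first vowel.
So guzpodid → guzpodidesh.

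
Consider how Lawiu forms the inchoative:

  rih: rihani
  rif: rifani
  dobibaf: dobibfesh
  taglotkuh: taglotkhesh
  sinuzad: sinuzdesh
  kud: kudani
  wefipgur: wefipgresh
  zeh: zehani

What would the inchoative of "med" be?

dobibaf and rif both end in -f yet inflect differently (dobibfesh, rifani), so the final letter is not what conditions the rule; the number of vowels is.
"med" has 1 vowel. The stems with 1 vowel (rif → rifani, kud → kudani, zeh → zehani) add -ani.
So med → medani.

medani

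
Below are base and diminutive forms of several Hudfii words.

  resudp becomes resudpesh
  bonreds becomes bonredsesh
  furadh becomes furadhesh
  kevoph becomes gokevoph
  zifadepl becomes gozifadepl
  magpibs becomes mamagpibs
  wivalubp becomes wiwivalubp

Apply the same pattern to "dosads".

dosadsesh

furadh and kevoph both end in -h yet inflect differently (furadhesh, gokevoph), so the final letter is not what conditions the rule; the second-to-last letter is.
"dosads" has second-to-last letter 'd'. The stems whose second-to-last letter is 'd' (resudp → resudpesh, bonreds → bonredsesh, furadh → furadhesh) add -esh.
So dosads → dosadsesh.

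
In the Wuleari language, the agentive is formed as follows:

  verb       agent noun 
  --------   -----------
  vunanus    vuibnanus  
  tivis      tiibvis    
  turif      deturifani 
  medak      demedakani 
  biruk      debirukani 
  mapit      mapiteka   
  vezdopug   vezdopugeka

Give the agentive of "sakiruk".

desakirukani

tivis and turif both have last vowel 'i' yet inflect differently (tiibvis, deturifani), so the last vowel is not what conditions the rule; the final letter is.
"sakiruk" ends in -k. The stems ending in -k (medak → demedakani, biruk → debirukani) add de- … -ani around the stem.
So sakiruk → desakirukani.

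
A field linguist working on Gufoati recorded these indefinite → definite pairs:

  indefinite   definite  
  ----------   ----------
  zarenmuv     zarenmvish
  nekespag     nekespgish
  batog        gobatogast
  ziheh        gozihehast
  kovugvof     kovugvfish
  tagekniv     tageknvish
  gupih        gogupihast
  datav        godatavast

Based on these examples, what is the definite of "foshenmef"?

datav and zarenmuv both end in -v yet inflect differently (godatavast, zarenmvish), so the final letter is not what conditions the rule; the number of vowels is.
"foshenmef" has 3 vowels. The stems with 3 vowels (zarenmuv → zarenmvish, kovugvof → kovugvfish, tagekniv → tageknvish) delete the last vowel and add -ish.
The other pattern: stems with 2 vowels add go- … -ast around the stem.
So foshenmef → foshenmfish.

foshenmfish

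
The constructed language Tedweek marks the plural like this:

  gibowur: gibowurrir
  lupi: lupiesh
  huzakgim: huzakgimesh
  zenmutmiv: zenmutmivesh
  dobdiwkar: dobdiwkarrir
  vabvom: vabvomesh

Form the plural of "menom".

dobdiwkar and zenmutmiv both have 3 vowels yet inflect differently (dobdiwkarrir, zenmutmivesh), so the number of vowels is not what conditions the rule; the final letter is.
"menom" ends in -m. The stems ending in -m (vabvom → vabvomesh, huzakgim → huzakgimesh) add -esh.
So menom → menomesh.

menomesh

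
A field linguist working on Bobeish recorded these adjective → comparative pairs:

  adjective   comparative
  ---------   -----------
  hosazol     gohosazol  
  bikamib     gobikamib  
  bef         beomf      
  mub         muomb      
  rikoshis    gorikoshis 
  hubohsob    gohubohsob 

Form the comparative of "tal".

mub and bikamib both end in -b yet inflect differently (muomb, gobikamib), so the final letter is not what conditions the rule; the number of vowels is.
"tal" has 1 vowel. The stems with 1 vowel (mub → muomb, bef → beomf) insert -om- after the first vowel.
So tal → taoml.

taoml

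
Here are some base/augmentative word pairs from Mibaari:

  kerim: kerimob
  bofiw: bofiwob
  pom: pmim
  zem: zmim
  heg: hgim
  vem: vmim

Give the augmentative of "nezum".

nezumob

kerim and pom both end in -m yet inflect differently (kerimob, pmim), so the final letter is not what conditions the rule; the number of vowels is.
"nezum" has 2 vowels. The stems with 2 vowels (kerim → kerimob, bofiw → bofiwob) add -ob.
The other pattern: stems with 1 vowel delete the last vowel and add -im.
So nezum → nezumob.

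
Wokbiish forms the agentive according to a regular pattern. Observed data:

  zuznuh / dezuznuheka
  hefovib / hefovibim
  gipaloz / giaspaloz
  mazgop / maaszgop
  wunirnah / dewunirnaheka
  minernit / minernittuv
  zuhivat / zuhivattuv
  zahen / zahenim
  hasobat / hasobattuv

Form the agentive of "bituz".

biastuz

"bituz" ends in -z. The one such stem in the data (gipaloz → giaspaloz) inserts -as- after the first vowel (as does mazgop), so the same rule applies.
The other patterns: stems ending in -b or -n add -im; stems ending in -t double the final consonant and add -uv; stems ending in -h add de- … -eka around the stem.
So bituz → biastuz.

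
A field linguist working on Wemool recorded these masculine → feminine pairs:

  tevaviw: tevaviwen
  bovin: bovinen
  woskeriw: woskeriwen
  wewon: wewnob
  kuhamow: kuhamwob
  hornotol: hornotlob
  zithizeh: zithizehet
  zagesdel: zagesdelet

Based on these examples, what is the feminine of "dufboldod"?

"dufboldod" has last vowel 'o'. The stems whose last vowel is 'o' (wewon → wewnob, kuhamow → kuhamwob, hornotol → hornotlob) delete the last vowel and add -ob.
So dufboldod → dufbolddob.

dufbolddob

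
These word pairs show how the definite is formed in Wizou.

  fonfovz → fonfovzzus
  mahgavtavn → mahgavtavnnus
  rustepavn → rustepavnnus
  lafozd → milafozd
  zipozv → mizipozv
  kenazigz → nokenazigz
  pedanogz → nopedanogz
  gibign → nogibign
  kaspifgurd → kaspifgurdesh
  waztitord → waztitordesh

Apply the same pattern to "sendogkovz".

sendogkovzzus

fonfovz and kenazigz both end in -z yet inflect differently (fonfovzzus, nokenazigz), so the final letter is not what conditions the rule; the second-to-last letter is.
"sendogkovz" has second-to-last letter 'v'. The stems whose second-to-last letter is 'v' (fonfovz → fonfovzzus, mahgavtavn → mahgavtavnnus, rustepavn → rustepavnnus) double the final consonant and add -us.
So sendogkovz → sendogkovzzus.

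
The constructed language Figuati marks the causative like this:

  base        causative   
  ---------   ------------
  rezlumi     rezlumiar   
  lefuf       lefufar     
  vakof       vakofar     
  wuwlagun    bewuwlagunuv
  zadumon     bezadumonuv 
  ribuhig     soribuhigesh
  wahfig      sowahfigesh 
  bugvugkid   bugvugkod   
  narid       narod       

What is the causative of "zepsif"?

"zepsif" ends in -f. The stems ending in -f (lefuf → lefufar, vakof → vakofar) add -ar.
So zepsif → zepsifar.

zepsifar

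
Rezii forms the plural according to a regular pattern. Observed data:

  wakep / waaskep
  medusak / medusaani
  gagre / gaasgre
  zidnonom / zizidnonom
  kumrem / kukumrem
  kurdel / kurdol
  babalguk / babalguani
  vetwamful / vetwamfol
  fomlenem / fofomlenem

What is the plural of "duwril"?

kumrem and kurdel both have last vowel 'e' yet inflect differently (kukumrem, kurdol), so the last vowel is not what conditions the rule; the final letter is.
"duwril" ends in -l. The stems ending in -l (kurdel → kurdol, vetwamful → vetwamfol) change the last vowel to 'o'.
The other patterns: stems ending in -k drop the final letter and add -ani; stems ending in -m repeat the first consonant+vowel as a prefix; stems ending in -e or -p insert -as- after the first vowel.
So duwril → duwrol.

duwrol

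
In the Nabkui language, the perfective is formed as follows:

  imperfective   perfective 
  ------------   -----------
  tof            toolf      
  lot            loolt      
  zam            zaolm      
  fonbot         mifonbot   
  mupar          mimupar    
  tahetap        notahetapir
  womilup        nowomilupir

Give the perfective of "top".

lot and fonbot both end in -t yet inflect differently (loolt, mifonbot), so the final letter is not what conditions the rule; the number of vowels is.
"top" has 1 vowel. The stems with 1 vowel (tof → toolf, lot → loolt, zam → zaolm) insert -ol- after the first vowel.
So top → toolp.

toolp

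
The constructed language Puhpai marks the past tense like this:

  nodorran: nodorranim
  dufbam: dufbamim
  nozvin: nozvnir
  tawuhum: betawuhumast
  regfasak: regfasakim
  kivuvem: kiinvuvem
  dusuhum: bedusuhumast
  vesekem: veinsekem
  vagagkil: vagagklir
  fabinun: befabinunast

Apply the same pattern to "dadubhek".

daindubhek

nodorran and nozvin both end in -n yet inflect differently (nodorranim, nozvnir), so the final letter is not what conditions the rule; the last vowel is.
"dadubhek" has last vowel 'e'. The stems whose last vowel is 'e' (kivuvem → kiinvuvem, vesekem → veinsekem) insert -in- after the first vowel.
So dadubhek → daindubhek.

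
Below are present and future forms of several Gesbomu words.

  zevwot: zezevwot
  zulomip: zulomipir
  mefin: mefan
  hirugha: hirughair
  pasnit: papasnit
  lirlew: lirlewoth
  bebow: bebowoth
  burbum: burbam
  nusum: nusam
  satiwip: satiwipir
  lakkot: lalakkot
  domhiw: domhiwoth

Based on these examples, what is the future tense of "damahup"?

zevwot and bebow both have last vowel 'o' yet inflect differently (zezevwot, bebowoth), so the last vowel is not what conditions the rule; the final letter is.
"damahup" ends in -p. The stems ending in -p (satiwip → satiwipir, zulomip → zulomipir) add -ir.
So damahup → damahupir.

damahupir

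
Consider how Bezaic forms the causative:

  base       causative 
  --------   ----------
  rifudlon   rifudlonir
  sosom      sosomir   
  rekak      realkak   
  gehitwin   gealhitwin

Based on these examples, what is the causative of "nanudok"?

rifudlon and gehitwin both end in -n yet inflect differently (rifudlonir, gealhitwin), so the final letter is not what conditions the rule; the last vowel is.
"nanudok" has last vowel 'o'. The stems whose last vowel is 'o' (rifudlon → rifudlonir, sosom → sosomir) add -ir.
The other pattern: stems whose last vowel is 'a' or 'i' insert -al- after the first vowel.
So nanudok → nanudokir.

nanudokir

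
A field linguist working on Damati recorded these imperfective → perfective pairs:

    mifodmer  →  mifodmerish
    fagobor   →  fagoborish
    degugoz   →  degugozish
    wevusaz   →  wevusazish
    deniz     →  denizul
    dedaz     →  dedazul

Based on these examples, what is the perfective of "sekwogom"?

sekwogomish

degugoz and deniz both end in -z yet inflect differently (degugozish, denizul), so the final letter is not what conditions the rule; the number of vowels is.
"sekwogom" has 3 vowels. The stems with 3 vowels (mifodmer → mifodmerish, fagobor → fagoborish, degugoz → degugozish) add -ish.
The other pattern: stems with 2 vowels add -ul.
So sekwogom → sekwogomish.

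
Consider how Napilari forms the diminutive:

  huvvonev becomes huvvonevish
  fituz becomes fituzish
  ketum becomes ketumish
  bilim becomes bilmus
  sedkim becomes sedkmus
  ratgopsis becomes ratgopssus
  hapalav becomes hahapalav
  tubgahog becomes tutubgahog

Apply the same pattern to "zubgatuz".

ketum and bilim both end in -m yet inflect differently (ketumish, bilmus), so the final letter is not what conditions the rule; the last vowel is.
"zubgatuz" has last vowel 'u'. The stems whose last vowel is 'u' (fituz → fituzish, ketum → ketumish) add -ish.
So zubgatuz → zubgatuzish.

zubgatuzish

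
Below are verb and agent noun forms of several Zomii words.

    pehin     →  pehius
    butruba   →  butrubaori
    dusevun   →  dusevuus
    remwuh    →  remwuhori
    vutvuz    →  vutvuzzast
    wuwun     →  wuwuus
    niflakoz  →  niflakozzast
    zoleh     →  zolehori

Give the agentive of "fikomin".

vutvuz and dusevun both have last vowel 'u' yet inflect differently (vutvuzzast, dusevuus), so the last vowel is not what conditions the rule; the final letter is.
"fikomin" ends in -n. The stems ending in -n (pehin → pehius, dusevun → dusevuus, wuwun → wuwuus) drop the final letter and add -us.
The other patterns: stems ending in -z double the final consonant and add -ast; stems ending in -a or -h add -ori.
So fikomin → fikomius.

fikomius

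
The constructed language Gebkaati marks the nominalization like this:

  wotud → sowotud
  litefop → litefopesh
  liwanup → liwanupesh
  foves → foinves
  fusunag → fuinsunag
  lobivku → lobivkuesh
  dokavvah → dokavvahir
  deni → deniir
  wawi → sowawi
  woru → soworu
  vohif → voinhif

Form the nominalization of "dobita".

woru and lobivku both end in -u yet inflect differently (soworu, lobivkuesh), so the final letter is not what conditions the rule; the first letter is.
"dobita" begins with d-. The stems beginning with d- (dokavvah → dokavvahir, deni → deniir) add -ir.
The other patterns: stems beginning with w- add the prefix so-; stems beginning with l- add -esh; stems beginning with f- or v- insert -in- after the first vowel.
So dobita → dobitair.

dobitair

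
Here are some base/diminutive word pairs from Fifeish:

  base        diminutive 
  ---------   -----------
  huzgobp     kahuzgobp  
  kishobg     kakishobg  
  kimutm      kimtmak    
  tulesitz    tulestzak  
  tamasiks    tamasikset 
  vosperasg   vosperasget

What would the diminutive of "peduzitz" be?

kishobg and vosperasg both end in -g yet inflect differently (kakishobg, vosperasget), so the final letter is not what conditions the rule; the second-to-last letter is.
"peduzitz" has second-to-last letter 't'. The stems whose second-to-last letter is 't' (kimutm → kimtmak, tulesitz → tulestzak) delete the last vowel and add -ak.
The other patterns: stems whose second-to-last letter is 'b' add the prefix ka-; stems whose second-to-last letter is 'k' or 's' add -et.
So peduzitz → peduztzak.

peduztzak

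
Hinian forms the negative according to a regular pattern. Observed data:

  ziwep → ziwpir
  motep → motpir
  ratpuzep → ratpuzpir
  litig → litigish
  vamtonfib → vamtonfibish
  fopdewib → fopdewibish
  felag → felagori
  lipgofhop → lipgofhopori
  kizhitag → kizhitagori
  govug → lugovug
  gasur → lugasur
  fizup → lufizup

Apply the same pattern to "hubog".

hubogori

"hubog" has last vowel 'o'. The one such stem in the data (lipgofhop → lipgofhopori) adds -ori, so the same rule applies.
So hubog → hubogori.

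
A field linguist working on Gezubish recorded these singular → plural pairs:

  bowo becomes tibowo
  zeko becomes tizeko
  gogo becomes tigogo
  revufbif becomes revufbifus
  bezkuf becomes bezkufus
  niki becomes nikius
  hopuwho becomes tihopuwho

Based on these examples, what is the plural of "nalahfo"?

tinalahfo

bowo and bezkuf both begin with b- yet inflect differently (tibowo, bezkufus), so the first letter is not what conditions the rule; the final letter is.
"nalahfo" ends in -o. The stems ending in -o (bowo → tibowo, hopuwho → tihopuwho, zeko → tizeko) add the prefix ti-.
The other pattern: stems ending in -f or -i add -us.
So nalahfo → tinalahfo.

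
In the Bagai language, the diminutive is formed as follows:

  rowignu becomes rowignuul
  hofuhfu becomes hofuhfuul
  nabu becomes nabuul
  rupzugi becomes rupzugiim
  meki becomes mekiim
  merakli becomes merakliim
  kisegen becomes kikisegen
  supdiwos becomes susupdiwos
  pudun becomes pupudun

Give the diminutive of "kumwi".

kumwiim

rowignu and pudun both have last vowel 'u' yet inflect differently (rowignuul, pupudun), so the last vowel is not what conditions the rule; the final letter is.
"kumwi" ends in -i. The stems ending in -i (rupzugi → rupzugiim, meki → mekiim, merakli → merakliim) add -im.
The other patterns: stems ending in -u add -ul; stems ending in -n or -s repeat the first consonant+vowel as a prefix.
So kumwi → kumwiim.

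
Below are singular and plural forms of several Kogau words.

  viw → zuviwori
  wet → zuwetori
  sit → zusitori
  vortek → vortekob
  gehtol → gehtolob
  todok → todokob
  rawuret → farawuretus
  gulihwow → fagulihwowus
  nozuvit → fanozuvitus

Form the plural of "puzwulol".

fapuzwulolus

wet and rawuret both end in -t yet inflect differently (zuwetori, farawuretus), so the final letter is not what conditions the rule; the number of vowels is.
"puzwulol" has 3 vowels. The stems with 3 vowels (rawuret → farawuretus, gulihwow → fagulihwowus, nozuvit → fanozuvitus) add fa- … -us around the stem.
So puzwulol → fapuzwulolus.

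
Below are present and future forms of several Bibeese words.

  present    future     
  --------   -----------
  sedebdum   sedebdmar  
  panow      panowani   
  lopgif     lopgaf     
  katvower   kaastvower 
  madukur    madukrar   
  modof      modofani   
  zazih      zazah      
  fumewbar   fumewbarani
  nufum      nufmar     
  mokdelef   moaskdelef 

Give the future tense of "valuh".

valhar

madukur and fumewbar both end in -r yet inflect differently (madukrar, fumewbarani), so the final letter is not what conditions the rule; the last vowel is.
"valuh" has last vowel 'u'. The stems whose last vowel is 'u' (madukur → madukrar, nufum → nufmar, sedebdum → sedebdmar) delete the last vowel and add -ar.
So valuh → valhar.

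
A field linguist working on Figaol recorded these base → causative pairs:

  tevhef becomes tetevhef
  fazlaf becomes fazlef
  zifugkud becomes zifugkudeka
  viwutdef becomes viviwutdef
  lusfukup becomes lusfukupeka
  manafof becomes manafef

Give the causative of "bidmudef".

tevhef and fazlaf both end in -f yet inflect differently (tetevhef, fazlef), so the final letter is not what conditions the rule; the last vowel is.
"bidmudef" has last vowel 'e'. The stems whose last vowel is 'e' (tevhef → tetevhef, viwutdef → viviwutdef) repeat the first consonant+vowel as a prefix.
So bidmudef → bibidmudef.

bibidmudef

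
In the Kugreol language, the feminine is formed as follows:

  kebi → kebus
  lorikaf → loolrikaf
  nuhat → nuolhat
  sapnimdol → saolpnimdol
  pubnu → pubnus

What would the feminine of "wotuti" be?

wotutus

nuhat and kebi both have 2 vowels yet inflect differently (nuolhat, kebus), so the number of vowels is not what conditions the rule; whether the stem ends in a vowel or a consonant is.
"wotuti" ends in a vowel. The stems ending in a vowel (kebi → kebus, pubnu → pubnus) drop the final letter and add -us.
The other pattern: stems ending in a consonant insert -ol- after the first vowel.
So wotuti → wotutus.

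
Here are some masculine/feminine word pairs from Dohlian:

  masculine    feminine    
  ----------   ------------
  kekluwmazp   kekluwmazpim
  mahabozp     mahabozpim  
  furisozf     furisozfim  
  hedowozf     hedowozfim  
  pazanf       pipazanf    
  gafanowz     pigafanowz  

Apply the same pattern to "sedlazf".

sedlazfim

"sedlazf" has second-to-last letter 'z'. The stems whose second-to-last letter is 'z' (kekluwmazp → kekluwmazpim, mahabozp → mahabozpim, furisozf → furisozfim) add -im.
The other pattern: stems whose second-to-last letter is 'n' or 'w' add the prefix pi-.
So sedlazf → sedlazfim.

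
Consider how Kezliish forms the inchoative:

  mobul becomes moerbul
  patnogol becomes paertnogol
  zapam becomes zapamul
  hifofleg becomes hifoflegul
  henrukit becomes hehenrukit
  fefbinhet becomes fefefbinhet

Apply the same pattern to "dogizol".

"dogizol" ends in -l. The stems ending in -l (mobul → moerbul, patnogol → paertnogol) insert -er- after the first vowel.
The other patterns: stems ending in -g or -m add -ul; stems ending in -t repeat the first consonant+vowel as a prefix.
So dogizol → doergizol.

doergizol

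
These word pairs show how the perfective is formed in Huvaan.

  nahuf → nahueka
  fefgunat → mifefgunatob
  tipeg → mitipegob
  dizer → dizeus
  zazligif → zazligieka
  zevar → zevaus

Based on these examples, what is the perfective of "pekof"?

zevar and fefgunat both have last vowel 'a' yet inflect differently (zevaus, mifefgunatob), so the last vowel is not what conditions the rule; the final letter is.
"pekof" ends in -f. The stems ending in -f (zazligif → zazligieka, nahuf → nahueka) drop the final letter and add -eka.
So pekof → pekoeka.

pekoeka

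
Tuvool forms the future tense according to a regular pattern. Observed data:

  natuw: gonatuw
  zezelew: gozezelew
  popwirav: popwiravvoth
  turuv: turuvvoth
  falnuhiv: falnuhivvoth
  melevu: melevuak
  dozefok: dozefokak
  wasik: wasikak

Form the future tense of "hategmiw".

"hategmiw" ends in -w. The stems ending in -w (natuw → gonatuw, zezelew → gozezelew) add the prefix go-.
The other patterns: stems ending in -v double the final consonant and add -oth; stems ending in -k or -u add -ak.
So hategmiw → gohategmiw.

gohategmiw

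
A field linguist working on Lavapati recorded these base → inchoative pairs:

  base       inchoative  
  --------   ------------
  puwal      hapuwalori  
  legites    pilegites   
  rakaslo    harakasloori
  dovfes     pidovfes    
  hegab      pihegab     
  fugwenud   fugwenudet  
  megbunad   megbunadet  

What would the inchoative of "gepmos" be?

megbunad and puwal both have last vowel 'a' yet inflect differently (megbunadet, hapuwalori), so the last vowel is not what conditions the rule; the final letter is.
"gepmos" ends in -s. The stems ending in -s (legites → pilegites, dovfes → pidovfes) add the prefix pi-.
So gepmos → pigepmos.

pigepmos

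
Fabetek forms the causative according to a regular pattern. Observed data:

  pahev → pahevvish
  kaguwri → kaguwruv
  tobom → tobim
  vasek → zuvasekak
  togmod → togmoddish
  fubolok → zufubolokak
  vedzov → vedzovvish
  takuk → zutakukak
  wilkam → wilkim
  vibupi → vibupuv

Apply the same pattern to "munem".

munim

fubolok and tobom both have last vowel 'o' yet inflect differently (zufubolokak, tobim), so the last vowel is not what conditions the rule; the final letter is.
"munem" ends in -m. The stems ending in -m (wilkam → wilkim, tobom → tobim) change the last vowel to 'i'.
The other patterns: stems ending in -k add zu- … -ak around the stem; stems ending in -i drop the final letter and add -uv; stems ending in -d or -v double the final consonant and add -ish.
So munem → munim.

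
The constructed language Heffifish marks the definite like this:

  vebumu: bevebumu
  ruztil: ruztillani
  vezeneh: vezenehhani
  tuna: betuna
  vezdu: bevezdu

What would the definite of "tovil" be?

vezdu and vezeneh both begin with v- yet inflect differently (bevezdu, vezenehhani), so the first letter is not what conditions the rule; whether the stem ends in a vowel or a consonant is.
"tovil" ends in a consonant. The stems ending in a consonant (vezeneh → vezenehhani, ruztil → ruztillani) double the final consonant and add -ani.
The other pattern: stems ending in a vowel add the prefix be-.
So tovil → tovillani.

tovillani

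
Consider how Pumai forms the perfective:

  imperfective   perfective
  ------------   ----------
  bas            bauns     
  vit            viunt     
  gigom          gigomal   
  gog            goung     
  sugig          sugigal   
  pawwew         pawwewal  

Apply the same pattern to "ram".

sugig and gog both end in -g yet inflect differently (sugigal, goung), so the final letter is not what conditions the rule; the number of vowels is.
"ram" has 1 vowel. The stems with 1 vowel (vit → viunt, bas → bauns, gog → goung) insert -un- after the first vowel.
The other pattern: stems with 2 vowels add -al.
So ram → raunm.

raunm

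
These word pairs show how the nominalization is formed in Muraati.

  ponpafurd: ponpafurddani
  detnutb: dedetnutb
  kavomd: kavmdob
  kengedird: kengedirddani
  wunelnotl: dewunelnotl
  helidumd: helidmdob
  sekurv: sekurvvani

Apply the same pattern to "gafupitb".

ponpafurd and kavomd both end in -d yet inflect differently (ponpafurddani, kavmdob), so the final letter is not what conditions the rule; the second-to-last letter is.
"gafupitb" has second-to-last letter 't'. The stems whose second-to-last letter is 't' (wunelnotl → dewunelnotl, detnutb → dedetnutb) add the prefix de-.
So gafupitb → degafupitb.

degafupitb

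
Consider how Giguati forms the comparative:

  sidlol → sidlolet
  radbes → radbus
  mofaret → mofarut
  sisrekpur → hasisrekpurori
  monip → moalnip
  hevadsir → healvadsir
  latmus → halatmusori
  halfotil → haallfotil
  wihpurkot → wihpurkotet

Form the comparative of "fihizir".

"fihizir" has last vowel 'i'. The stems whose last vowel is 'i' (halfotil → haallfotil, monip → moalnip, hevadsir → healvadsir) insert -al- after the first vowel.
So fihizir → fialhizir.

fialhizir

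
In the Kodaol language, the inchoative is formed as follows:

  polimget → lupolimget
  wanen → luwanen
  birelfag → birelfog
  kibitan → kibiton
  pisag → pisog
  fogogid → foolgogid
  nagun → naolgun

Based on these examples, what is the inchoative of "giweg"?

lugiweg

wanen and kibitan both end in -n yet inflect differently (luwanen, kibiton), so the final letter is not what conditions the rule; the last vowel is.
"giweg" has last vowel 'e'. The stems whose last vowel is 'e' (polimget → lupolimget, wanen → luwanen) add the prefix lu-.
So giweg → lugiweg.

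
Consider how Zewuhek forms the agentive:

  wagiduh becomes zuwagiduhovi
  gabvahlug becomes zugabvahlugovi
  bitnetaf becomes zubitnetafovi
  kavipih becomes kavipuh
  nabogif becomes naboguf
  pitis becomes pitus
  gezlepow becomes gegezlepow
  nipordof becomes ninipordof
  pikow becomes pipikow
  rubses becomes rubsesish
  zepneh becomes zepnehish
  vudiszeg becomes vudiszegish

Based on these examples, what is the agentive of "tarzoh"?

tatarzoh

wagiduh and kavipih both end in -h yet inflect differently (zuwagiduhovi, kavipuh), so the final letter is not what conditions the rule; the last vowel is.
"tarzoh" has last vowel 'o'. The stems whose last vowel is 'o' (gezlepow → gegezlepow, nipordof → ninipordof, pikow → pipikow) repeat the first consonant+vowel as a prefix.
So tarzoh → tatarzoh.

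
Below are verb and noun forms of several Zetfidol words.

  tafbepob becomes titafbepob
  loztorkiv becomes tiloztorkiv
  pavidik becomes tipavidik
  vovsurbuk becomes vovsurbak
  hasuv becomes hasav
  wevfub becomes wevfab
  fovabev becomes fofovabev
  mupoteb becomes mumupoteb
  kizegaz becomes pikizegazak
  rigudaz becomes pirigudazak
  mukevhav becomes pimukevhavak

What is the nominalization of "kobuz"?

kobaz

pavidik and vovsurbuk both end in -k yet inflect differently (tipavidik, vovsurbak), so the final letter is not what conditions the rule; the last vowel is.
"kobuz" has last vowel 'u'. The stems whose last vowel is 'u' (vovsurbuk → vovsurbak, hasuv → hasav, wevfub → wevfab) change the last vowel to 'a'.
The other patterns: stems whose last vowel is 'i' or 'o' add the prefix ti-; stems whose last vowel is 'e' repeat the first consonant+vowel as a prefix; stems whose last vowel is 'a' add pi- … -ak around the stem.
So kobuz → kobaz.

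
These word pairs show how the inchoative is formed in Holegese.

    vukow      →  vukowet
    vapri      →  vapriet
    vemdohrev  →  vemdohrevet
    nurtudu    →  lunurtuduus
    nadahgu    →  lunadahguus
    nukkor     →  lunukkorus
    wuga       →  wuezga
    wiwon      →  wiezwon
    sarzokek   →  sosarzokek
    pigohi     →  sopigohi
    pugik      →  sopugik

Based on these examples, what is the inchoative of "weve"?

weezve

vapri and pigohi both end in -i yet inflect differently (vapriet, sopigohi), so the final letter is not what conditions the rule; the first letter is.
"weve" begins with w-. The stems beginning with w- (wuga → wuezga, wiwon → wiezwon) insert -ez- after the first vowel.
So weve → weezve.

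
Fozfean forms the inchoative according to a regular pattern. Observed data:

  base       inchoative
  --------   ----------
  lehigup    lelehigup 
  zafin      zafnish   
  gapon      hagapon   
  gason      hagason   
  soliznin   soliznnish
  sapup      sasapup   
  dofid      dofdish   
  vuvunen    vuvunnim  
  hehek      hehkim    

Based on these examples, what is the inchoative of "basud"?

babasud

"basud" has last vowel 'u'. The stems whose last vowel is 'u' (lehigup → lelehigup, sapup → sasapup) repeat the first consonant+vowel as a prefix.
The other patterns: stems whose last vowel is 'o' add the prefix ha-; stems whose last vowel is 'i' delete the last vowel and add -ish; stems whose last vowel is 'e' delete the last vowel and add -im.
So basud → babasud.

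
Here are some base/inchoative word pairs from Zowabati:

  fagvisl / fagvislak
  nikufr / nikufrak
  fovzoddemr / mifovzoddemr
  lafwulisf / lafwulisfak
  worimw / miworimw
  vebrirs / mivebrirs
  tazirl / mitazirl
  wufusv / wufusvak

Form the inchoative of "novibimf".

minovibimf

fagvisl and tazirl both end in -l yet inflect differently (fagvislak, mitazirl), so the final letter is not what conditions the rule; the second-to-last letter is.
"novibimf" has second-to-last letter 'm'. The stems whose second-to-last letter is 'm' (worimw → miworimw, fovzoddemr → mifovzoddemr) add the prefix mi-.
So novibimf → minovibimf.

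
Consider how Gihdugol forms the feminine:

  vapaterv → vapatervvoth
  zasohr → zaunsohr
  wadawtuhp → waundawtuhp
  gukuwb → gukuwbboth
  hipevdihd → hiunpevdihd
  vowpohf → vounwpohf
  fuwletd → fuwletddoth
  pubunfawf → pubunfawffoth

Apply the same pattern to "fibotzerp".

vowpohf and pubunfawf both end in -f yet inflect differently (vounwpohf, pubunfawffoth), so the final letter is not what conditions the rule; the second-to-last letter is.
"fibotzerp" has second-to-last letter 'r'. The one such stem in the data (vapaterv → vapatervvoth) doubles the final consonant and adds -oth (as do pubunfawf, fuwletd), so the same rule applies.
The other pattern: stems whose second-to-last letter is 'h' insert -un- after the first vowel.
So fibotzerp → fibotzerppoth.

fibotzerppoth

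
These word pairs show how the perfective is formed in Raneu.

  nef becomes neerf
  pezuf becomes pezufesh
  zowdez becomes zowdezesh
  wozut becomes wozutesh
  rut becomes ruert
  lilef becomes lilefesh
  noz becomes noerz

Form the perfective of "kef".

nef and pezuf both end in -f yet inflect differently (neerf, pezufesh), so the final letter is not what conditions the rule; the number of vowels is.
"kef" has 1 vowel. The stems with 1 vowel (rut → ruert, nef → neerf, noz → noerz) insert -er- after the first vowel.
The other pattern: stems with 2 vowels add -esh.
So kef → keerf.

keerf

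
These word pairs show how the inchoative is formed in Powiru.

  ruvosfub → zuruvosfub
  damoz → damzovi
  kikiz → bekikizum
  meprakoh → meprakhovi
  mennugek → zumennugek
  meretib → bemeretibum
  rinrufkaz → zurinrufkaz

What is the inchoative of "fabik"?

kikiz and damoz both end in -z yet inflect differently (bekikizum, damzovi), so the final letter is not what conditions the rule; the last vowel is.
"fabik" has last vowel 'i'. The stems whose last vowel is 'i' (meretib → bemeretibum, kikiz → bekikizum) add be- … -um around the stem.
So fabik → befabikum.

befabikum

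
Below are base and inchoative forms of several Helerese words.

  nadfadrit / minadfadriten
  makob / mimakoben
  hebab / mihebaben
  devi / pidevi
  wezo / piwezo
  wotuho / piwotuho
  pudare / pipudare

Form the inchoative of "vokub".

mivokuben

"vokub" ends in a consonant. The stems ending in a consonant (nadfadrit → minadfadriten, makob → mimakoben, hebab → mihebaben) add mi- … -en around the stem.
So vokub → mivokuben.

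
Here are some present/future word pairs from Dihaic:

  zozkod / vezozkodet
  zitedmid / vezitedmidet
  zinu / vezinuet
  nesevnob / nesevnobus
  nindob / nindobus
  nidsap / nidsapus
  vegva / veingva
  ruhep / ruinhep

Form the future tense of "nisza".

niszaus

nidsap and ruhep both end in -p yet inflect differently (nidsapus, ruinhep), so the final letter is not what conditions the rule; the first letter is.
"nisza" begins with n-. The stems beginning with n- (nesevnob → nesevnobus, nindob → nindobus, nidsap → nidsapus) add -us.
So nisza → niszaus.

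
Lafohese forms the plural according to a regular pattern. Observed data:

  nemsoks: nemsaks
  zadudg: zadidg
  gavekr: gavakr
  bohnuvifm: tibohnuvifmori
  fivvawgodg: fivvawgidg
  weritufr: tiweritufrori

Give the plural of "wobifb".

"wobifb" has second-to-last letter 'f'. The stems whose second-to-last letter is 'f' (weritufr → tiweritufrori, bohnuvifm → tibohnuvifmori) add ti- … -ori around the stem.
So wobifb → tiwobifbori.

tiwobifbori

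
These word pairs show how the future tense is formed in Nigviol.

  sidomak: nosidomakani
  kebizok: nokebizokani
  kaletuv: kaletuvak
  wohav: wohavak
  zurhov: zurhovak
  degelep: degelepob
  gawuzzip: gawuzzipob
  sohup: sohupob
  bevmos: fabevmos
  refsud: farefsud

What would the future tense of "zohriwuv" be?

sidomak and wohav both have last vowel 'a' yet inflect differently (nosidomakani, wohavak), so the last vowel is not what conditions the rule; the final letter is.
"zohriwuv" ends in -v. The stems ending in -v (kaletuv → kaletuvak, wohav → wohavak, zurhov → zurhovak) add -ak.
So zohriwuv → zohriwuvak.

zohriwuvak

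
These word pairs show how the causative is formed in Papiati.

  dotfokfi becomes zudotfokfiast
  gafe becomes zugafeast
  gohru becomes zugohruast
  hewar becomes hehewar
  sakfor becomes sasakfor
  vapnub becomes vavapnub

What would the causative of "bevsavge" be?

zubevsavgeast

gohru and vapnub both have last vowel 'u' yet inflect differently (zugohruast, vavapnub), so the last vowel is not what conditions the rule; whether the stem ends in a vowel or a consonant is.
"bevsavge" ends in a vowel. The stems ending in a vowel (dotfokfi → zudotfokfiast, gafe → zugafeast, gohru → zugohruast) add zu- … -ast around the stem.
So bevsavge → zubevsavgeast.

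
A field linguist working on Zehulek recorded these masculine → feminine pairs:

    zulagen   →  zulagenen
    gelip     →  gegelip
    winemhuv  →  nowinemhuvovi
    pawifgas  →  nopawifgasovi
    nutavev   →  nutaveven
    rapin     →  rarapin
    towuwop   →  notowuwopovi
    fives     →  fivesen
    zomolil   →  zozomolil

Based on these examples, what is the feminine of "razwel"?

"razwel" has last vowel 'e'. The stems whose last vowel is 'e' (fives → fivesen, nutavev → nutaveven, zulagen → zulagenen) add -en.
So razwel → razwelen.

razwelen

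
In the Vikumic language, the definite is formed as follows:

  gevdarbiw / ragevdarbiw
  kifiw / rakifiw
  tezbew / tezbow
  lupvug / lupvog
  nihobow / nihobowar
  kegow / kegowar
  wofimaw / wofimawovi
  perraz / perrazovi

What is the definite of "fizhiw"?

rafizhiw

gevdarbiw and tezbew both end in -w yet inflect differently (ragevdarbiw, tezbow), so the final letter is not what conditions the rule; the last vowel is.
"fizhiw" has last vowel 'i'. The stems whose last vowel is 'i' (gevdarbiw → ragevdarbiw, kifiw → rakifiw) add the prefix ra-.
The other patterns: stems whose last vowel is 'e' or 'u' change the last vowel to 'o'; stems whose last vowel is 'o' add -ar; stems whose last vowel is 'a' add -ovi.
So fizhiw → rafizhiw.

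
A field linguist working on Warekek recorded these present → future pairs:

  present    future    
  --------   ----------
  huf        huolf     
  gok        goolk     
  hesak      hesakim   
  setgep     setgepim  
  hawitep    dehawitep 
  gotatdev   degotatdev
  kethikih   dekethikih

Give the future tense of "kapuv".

kapuvim

"kapuv" has 2 vowels. The stems with 2 vowels (hesak → hesakim, setgep → setgepim) add -im.
So kapuv → kapuvim.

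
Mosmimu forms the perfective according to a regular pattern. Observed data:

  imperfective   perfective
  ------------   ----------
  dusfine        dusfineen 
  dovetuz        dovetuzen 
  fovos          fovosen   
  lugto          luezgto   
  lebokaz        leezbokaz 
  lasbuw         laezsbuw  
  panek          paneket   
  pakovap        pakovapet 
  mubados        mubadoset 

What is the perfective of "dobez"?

"dobez" begins with d-. The stems beginning with d- (dusfine → dusfineen, dovetuz → dovetuzen) add -en.
So dobez → dobezen.

dobezen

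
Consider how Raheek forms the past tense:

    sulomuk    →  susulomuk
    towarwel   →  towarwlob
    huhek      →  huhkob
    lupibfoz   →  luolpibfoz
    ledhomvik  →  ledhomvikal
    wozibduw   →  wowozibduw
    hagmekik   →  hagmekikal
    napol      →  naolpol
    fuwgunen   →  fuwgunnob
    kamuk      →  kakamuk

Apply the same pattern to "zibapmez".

"zibapmez" has last vowel 'e'. The stems whose last vowel is 'e' (towarwel → towarwlob, fuwgunen → fuwgunnob, huhek → huhkob) delete the last vowel and add -ob.
So zibapmez → zibapmzob.

zibapmzob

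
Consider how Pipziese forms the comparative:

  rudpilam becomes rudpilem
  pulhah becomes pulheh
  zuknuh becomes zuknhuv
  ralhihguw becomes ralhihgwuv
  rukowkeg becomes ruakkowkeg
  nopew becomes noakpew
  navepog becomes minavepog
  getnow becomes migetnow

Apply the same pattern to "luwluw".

luwlwuv

pulhah and zuknuh both end in -h yet inflect differently (pulheh, zuknhuv), so the final letter is not what conditions the rule; the last vowel is.
"luwluw" has last vowel 'u'. The stems whose last vowel is 'u' (zuknuh → zuknhuv, ralhihguw → ralhihgwuv) delete the last vowel and add -uv.
The other patterns: stems whose last vowel is 'a' change the last vowel to 'e'; stems whose last vowel is 'e' insert -ak- after the first vowel; stems whose last vowel is 'o' add the prefix mi-.
So luwluw → luwlwuv.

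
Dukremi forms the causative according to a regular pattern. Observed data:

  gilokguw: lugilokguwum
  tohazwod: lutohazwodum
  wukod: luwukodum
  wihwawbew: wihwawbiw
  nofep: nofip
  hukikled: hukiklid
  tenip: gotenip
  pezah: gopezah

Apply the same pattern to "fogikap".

"fogikap" has last vowel 'a'. The one such stem in the data (pezah → gopezah) adds the prefix go-, so the same rule applies.
The other patterns: stems whose last vowel is 'o' or 'u' add lu- … -um around the stem; stems whose last vowel is 'e' change the last vowel to 'i'.
So fogikap → gofogikap.

gofogikap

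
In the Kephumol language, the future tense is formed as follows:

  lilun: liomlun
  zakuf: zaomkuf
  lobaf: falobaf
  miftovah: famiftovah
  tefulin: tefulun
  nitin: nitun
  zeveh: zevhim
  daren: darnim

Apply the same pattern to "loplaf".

faloplaf

zakuf and lobaf both end in -f yet inflect differently (zaomkuf, falobaf), so the final letter is not what conditions the rule; the last vowel is.
"loplaf" has last vowel 'a'. The stems whose last vowel is 'a' (lobaf → falobaf, miftovah → famiftovah) add the prefix fa-.
The other patterns: stems whose last vowel is 'u' insert -om- after the first vowel; stems whose last vowel is 'i' change the last vowel to 'u'; stems whose last vowel is 'e' delete the last vowel and add -im.
So loplaf → faloplaf.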